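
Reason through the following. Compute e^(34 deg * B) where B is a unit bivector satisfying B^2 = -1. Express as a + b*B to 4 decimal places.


For a unit bivector B with B^2 = -1, the exponential series gives
e^(theta*B) = cos(theta) + sin(theta)*B (the GA analogue of Euler's formula).
theta = 34 degrees = 0.593412 rad
cos(34 deg) = 0.8290
sin(34 deg) = 0.5592
exp(theta*B) = 0.8290 + 0.5592*B


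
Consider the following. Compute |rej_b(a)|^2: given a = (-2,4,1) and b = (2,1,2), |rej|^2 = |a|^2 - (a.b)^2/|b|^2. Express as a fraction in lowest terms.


|a|^2 = (-2)^2 + 4^2 + 1^2 = 21
|b|^2 = 2^2 + 1^2 + 2^2 = 9
a . b = (-2)*2 + 4*1 + 1*2 = 2
(a.b)^2 = 2^2 = 4
|rej|^2 = 21 - 4/9
= (189 - 4)/9
= 185/9
In lowest terms: 185/9


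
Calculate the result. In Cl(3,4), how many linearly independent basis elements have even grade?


Even subalgebra dimension = 2^(n-1)
n = 3 + 4 = 7
2^(7 - 1) = 2^6 = 64
Verification: sum of C(7,k) for even k = 1 + 21 + 35 + 7 = 64
Result = 64


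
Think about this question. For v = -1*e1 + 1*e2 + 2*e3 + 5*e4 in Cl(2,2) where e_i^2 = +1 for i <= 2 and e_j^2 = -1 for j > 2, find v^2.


v^2 = sum of c_i^2 * e_i^2
Positive signature terms (e_i^2 = +1): (-1)^2 + 1^2 = 2
Negative signature terms (e_j^2 = -1): 2^2 + 5^2 = 29
v^2 = 2 - 29 = -27


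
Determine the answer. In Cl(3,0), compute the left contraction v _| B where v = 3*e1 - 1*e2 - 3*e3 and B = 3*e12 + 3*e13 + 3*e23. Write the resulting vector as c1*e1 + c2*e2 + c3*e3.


Left contraction v _| B = <vB>_1 (grade-1 part of the geometric product vB).
Using e1_|e12 = e2, e2_|e12 = -e1, e1_|e13 = e3, e3_|e13 = -e1, e2_|e23 = e3, e3_|e23 = -e2:
e1 coeff: -v2*b12 - v3*b13 = -(-1)*(3) - (-3)*(3) = 12
e2 coeff: v1*b12 - v3*b23 = (3)*(3) - (-3)*(3) = 18
e3 coeff: v1*b13 + v2*b23 = (3)*(3) + (-1)*(3) = 6
v _| B = 12*e1 + 18*e2 + 6*e3


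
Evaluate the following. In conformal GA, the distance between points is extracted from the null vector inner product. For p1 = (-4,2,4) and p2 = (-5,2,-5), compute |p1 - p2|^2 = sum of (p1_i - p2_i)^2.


p1 - p2 = (1, 0, 9)
|p1 - p2|^2 = 1^2 + 0^2 + 9^2
= 1 + 0 + 81
= 82


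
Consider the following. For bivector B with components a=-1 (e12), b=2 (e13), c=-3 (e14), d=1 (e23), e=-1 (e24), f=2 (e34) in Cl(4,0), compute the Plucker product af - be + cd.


Plucker relation: af - be + cd
a*f = (-1)*2 = -2
b*e = 2*(-1) = -2
c*d = (-3)*1 = -3
af - be + cd = -2 - (-2) + (-3)
= -3


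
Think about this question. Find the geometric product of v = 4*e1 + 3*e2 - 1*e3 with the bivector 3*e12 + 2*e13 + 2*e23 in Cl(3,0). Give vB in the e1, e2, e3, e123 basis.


vB has grade-1 (vector) and grade-3 (trivector) parts: vB = (v _| B) + (v ^ B).
Vector part <vB>_1:
  e1: -v2*b12 - v3*b13 = -(3)*(3) - (-1)*(2) = -7
  e2: v1*b12 - v3*b23 = (4)*(3) - (-1)*(2) = 14
  e3: v1*b13 + v2*b23 = (4)*(2) + (3)*(2) = 14
Trivector part <vB>_3:
  e123: v1*b23 - v2*b13 + v3*b12 = (4)*(2) - (3)*(2) + (-1)*(3) = -1
vB = -7*e1 + 14*e2 + 14*e3 - 1*e123


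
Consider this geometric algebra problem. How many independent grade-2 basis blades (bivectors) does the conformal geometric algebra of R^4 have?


The conformal model of R^4 uses Cl(5,1) with m = 4 + 2 = 6 generators.
Number of grade-2 blades = C(m, 2) = C(6, 2)
= 6*5/2 = 15


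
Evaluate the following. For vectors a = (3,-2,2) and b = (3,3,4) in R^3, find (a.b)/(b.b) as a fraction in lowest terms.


Projection coefficient = (a . b) / (b . b)
a . b = 3*3 + (-2)*3 + 2*4
= 9 + (-6) + 8 = 11
b . b = 3^2 + 3^2 + 4^2
= 9 + 9 + 16 = 34
Coefficient = 11/34
In lowest terms: 11/34


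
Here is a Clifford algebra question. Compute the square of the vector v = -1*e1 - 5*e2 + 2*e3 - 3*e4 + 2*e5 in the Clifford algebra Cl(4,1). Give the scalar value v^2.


v^2 = sum of c_i^2 * e_i^2
Positive signature terms (e_i^2 = +1): (-1)^2 + (-5)^2 + 2^2 + (-3)^2 = 39
Negative signature terms (e_j^2 = -1): 2^2 = 4
v^2 = 39 - 4 = 35


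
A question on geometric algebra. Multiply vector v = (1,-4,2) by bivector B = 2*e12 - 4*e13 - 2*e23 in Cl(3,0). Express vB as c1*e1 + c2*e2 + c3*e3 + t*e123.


vB has grade-1 (vector) and grade-3 (trivector) parts: vB = (v _| B) + (v ^ B).
Vector part <vB>_1:
  e1: -v2*b12 - v3*b13 = -(-4)*(2) - (2)*(-4) = 16
  e2: v1*b12 - v3*b23 = (1)*(2) - (2)*(-2) = 6
  e3: v1*b13 + v2*b23 = (1)*(-4) + (-4)*(-2) = 4
Trivector part <vB>_3:
  e123: v1*b23 - v2*b13 + v3*b12 = (1)*(-2) - (-4)*(-4) + (2)*(2) = -14
vB = 16*e1 + 6*e2 + 4*e3 - 14*e123


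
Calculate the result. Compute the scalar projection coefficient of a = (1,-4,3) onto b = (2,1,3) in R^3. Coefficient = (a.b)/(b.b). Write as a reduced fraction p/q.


Projection coefficient = (a . b) / (b . b)
a . b = 1*2 + (-4)*1 + 3*3
= 2 + (-4) + 9 = 7
b . b = 2^2 + 1^2 + 3^2
= 4 + 1 + 9 = 14
Coefficient = 7/14
In lowest terms: 1/2


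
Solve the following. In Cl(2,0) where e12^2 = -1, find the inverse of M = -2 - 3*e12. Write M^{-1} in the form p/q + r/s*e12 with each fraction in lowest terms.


M = -2 - 3*e12, where e12^2 = -1.
Since M commutes with its reverse ~M = a - b*e12, M * ~M = a^2 - b^2*e12^2 = a^2 + b^2.
So M^{-1} = ~M / (a^2 + b^2) = (a - b*e12)/(a^2 + b^2).
a^2 + b^2 = 4 + 9 = 13
Scalar part = -2/13 = -2/13
Bivector coeff = 3/13 = 3/13
M^{-1} = -2/13 + 3/13*e12


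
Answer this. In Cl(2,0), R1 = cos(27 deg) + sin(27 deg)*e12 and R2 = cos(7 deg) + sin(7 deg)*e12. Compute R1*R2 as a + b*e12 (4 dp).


Same-plane rotors commute and their half-angles add:
R1*R2 = cos(a1 + a2) + sin(a1 + a2)*e12.
a1 + a2 = 27 + 7 = 34 deg
cos(34 deg) = 0.8290
sin(34 deg) = 0.5592
R1*R2 = 0.8290 + 0.5592*e12


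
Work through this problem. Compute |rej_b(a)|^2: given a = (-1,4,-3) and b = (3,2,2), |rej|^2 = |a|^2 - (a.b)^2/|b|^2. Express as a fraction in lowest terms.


|a|^2 = (-1)^2 + 4^2 + (-3)^2 = 26
|b|^2 = 3^2 + 2^2 + 2^2 = 17
a . b = (-1)*3 + 4*2 + (-3)*2 = -1
(a.b)^2 = (-1)^2 = 1
|rej|^2 = 26 - 1/17
= (442 - 1)/17
= 441/17
In lowest terms: 441/17


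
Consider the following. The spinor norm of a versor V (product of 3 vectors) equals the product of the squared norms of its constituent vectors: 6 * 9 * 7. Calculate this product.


Spinor norm N(V) = |v1|^2 * |v2|^2 * ... * |v3|^2
= 6 * 9 * 7
Running product: 6, 54, 378
N(V) = 378


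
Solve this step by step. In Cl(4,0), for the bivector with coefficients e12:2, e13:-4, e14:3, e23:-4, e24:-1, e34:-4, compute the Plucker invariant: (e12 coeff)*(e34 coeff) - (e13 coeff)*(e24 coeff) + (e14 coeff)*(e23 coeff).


Plucker relation: af - be + cd
a*f = 2*(-4) = -8
b*e = (-4)*(-1) = 4
c*d = 3*(-4) = -12
af - be + cd = -8 - 4 + (-12)
= -24


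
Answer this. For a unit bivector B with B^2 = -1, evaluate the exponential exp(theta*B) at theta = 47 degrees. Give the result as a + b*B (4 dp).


For a unit bivector B with B^2 = -1, the exponential series gives
e^(theta*B) = cos(theta) + sin(theta)*B (the GA analogue of Euler's formula).
theta = 47 degrees = 0.820305 rad
cos(47 deg) = 0.6820
sin(47 deg) = 0.7314
exp(theta*B) = 0.6820 + 0.7314*B


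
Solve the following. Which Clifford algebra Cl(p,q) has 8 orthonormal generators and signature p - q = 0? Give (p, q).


We need p + q = 8 and p - q = 0.
Adding: 2p = 8 + 0 = 8, so p = 4.
Then q = 8 - 4 = 4.
(p, q) = (4, 4)


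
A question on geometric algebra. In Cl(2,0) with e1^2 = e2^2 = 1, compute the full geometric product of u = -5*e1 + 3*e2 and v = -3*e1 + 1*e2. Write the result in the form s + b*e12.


Expand: (-5*e1 + 3*e2)(-3*e1 + 1*e2)
= (-5)*(-3)*e1e1 + (-5)*1*e1e2 + 3*(-3)*e2e1 + 3*1*e2e2
Using e1^2 = e2^2 = 1, e2e1 = -e1e2:
Scalar part s = (-5)*(-3) + 3*1 = 15 + 3 = 18
Bivector part b = (-5)*1 - 3*(-3) = -5 - (-9) = 4
uv = 18 + 4*e12


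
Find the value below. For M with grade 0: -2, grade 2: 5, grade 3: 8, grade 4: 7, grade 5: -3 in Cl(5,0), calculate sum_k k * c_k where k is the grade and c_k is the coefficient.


Grade-weighted sum = sum of grade_k * coefficient_k
0*(-2) = 0
2*5 = 10
3*8 = 24
4*7 = 28
5*(-3) = -15
Total = 0 + 10 + 24 + 28 + (-15) = 47


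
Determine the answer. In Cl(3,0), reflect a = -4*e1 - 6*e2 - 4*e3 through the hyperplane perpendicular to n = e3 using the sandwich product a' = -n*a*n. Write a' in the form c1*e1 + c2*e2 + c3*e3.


Reflection formula: a' = -n*a*n, with n = e3 (unit vector, n^2 = 1).
For reflection through hyperplane perp to e3:
The component along e3 flips sign, others stay.
a = (-4, -6, -4)
a' = (-4, -6, 4)
a' = -4*e1 - 6*e2 + 4*e3


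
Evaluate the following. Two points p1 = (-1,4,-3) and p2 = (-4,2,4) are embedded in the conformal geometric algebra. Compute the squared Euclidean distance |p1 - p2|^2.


p1 - p2 = (3, 2, -7)
|p1 - p2|^2 = 3^2 + 2^2 + (-7)^2
= 9 + 4 + 49
= 62


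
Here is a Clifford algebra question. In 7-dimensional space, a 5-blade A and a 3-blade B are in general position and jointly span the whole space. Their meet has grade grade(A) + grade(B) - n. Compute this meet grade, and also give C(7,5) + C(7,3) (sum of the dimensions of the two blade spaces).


Meet grade = grade(A) + grade(B) - n
= 5 + 3 - 7 = 1
C(7,5) = 21
C(7,3) = 35
dim_A + dim_B = 21 + 35 = 56


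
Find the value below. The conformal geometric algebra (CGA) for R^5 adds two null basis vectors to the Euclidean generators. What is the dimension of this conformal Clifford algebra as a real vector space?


The conformal model of R^5 uses Cl(6,1): the 5 Euclidean generators plus two extra orthogonal generators e+ (e+^2 = +1) and e- (e-^2 = -1), from which the null vectors e0, einf are built.
Number of generators m = 5 + 2 = 7.
dim Cl(p,q) = 2^m = 2^7 = 128


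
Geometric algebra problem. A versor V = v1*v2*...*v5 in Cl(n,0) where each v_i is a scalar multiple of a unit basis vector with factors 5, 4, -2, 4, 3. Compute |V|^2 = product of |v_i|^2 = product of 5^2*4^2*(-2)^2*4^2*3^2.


Each vector v_i has |v_i|^2 = s_i^2
Squared scales: 5^2 = 25, 4^2 = 16, (-2)^2 = 4, 4^2 = 16, 3^2 = 9
|V|^2 = 25 * 16 * 4 * 16 * 9
= 230400


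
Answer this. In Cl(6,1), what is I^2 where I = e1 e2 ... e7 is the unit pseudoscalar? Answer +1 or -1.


The pseudoscalar I = e1...e_n (product of all n generators) of Cl(p,q) satisfies I^2 = (-1)^(q + n(n-1)/2).
p = 6, q = 1, n = p + q = 7
n(n-1)/2 = 7 * 6 / 2 = 21
Exponent = q + n(n-1)/2 = 1 + 21 = 22
I^2 = (-1)^22 = +1


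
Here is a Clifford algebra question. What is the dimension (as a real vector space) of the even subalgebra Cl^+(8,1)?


Even subalgebra dimension = 2^(n-1)
n = 8 + 1 = 9
2^(9 - 1) = 2^8 = 256
Verification: sum of C(9,k) for even k = 1 + 36 + 126 + 84 + 9 = 256
Result = 256


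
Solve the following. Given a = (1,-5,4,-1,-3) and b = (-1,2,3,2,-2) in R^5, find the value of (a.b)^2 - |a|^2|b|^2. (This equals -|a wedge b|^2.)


a . b = 1*(-1) + (-5)*2 + 4*3 + (-1)*2 + (-3)*(-2)
= -1 + (-10) + 12 + (-2) + 6 = 5
|a|^2 = 1^2 + (-5)^2 + 4^2 + (-1)^2 + (-3)^2 = 52
|b|^2 = (-1)^2 + 2^2 + 3^2 + 2^2 + (-2)^2 = 22
(a.b)^2 = 5^2 = 25
|a|^2 * |b|^2 = 52 * 22 = 1144
Result = 25 - 1144 = -1119


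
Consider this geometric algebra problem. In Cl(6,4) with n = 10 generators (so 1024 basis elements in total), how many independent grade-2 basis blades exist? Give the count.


Number of grade-k basis blades in Cl(p,q) with n = p + q is C(n, k).
n = 6 + 4 = 10
C(10, 2) = 10! / (2! * 8!)
= 3628800 / (2 * 40320)
= 45


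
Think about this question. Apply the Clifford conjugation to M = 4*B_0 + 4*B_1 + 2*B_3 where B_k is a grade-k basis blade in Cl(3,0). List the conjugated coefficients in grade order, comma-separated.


Clifford conjugate sign for grade k: (-1)^(k(k+1)/2)
Grade 0: (-1)^(0*1/2) = (-1)^0 = 1, coeff 4 -> 4
Grade 1: (-1)^(1*2/2) = (-1)^1 = -1, coeff 4 -> -4
Grade 3: (-1)^(3*4/2) = (-1)^6 = 1, coeff 2 -> 2
Conjugated coefficients: 4, -4, 2


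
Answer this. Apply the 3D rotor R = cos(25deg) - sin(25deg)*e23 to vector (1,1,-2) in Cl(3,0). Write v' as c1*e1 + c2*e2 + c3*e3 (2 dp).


Rotor R = cos(25deg) - sin(25deg)*e23
Rotation angle theta = 2 * 25 = 50 degrees in the e23 plane (e2 -> e3).
The component perpendicular to the plane (e1) is invariant: v'_1 = v1 = 1.00
cos(50deg) = 0.6428, sin(50deg) = 0.7660
v'_2 = v2*cos(theta) - v3*sin(theta) = 1*0.6428 - (-2)*0.7660 = 2.17
v'_3 = v2*sin(theta) + v3*cos(theta) = 1*0.7660 + (-2)*0.6428 = -0.52
v' = 1.00*e1 + 2.17*e2 - 0.52*e3


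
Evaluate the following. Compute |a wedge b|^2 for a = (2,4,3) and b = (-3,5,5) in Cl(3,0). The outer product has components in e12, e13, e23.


a wedge b = (a1*b2 - a2*b1)*e12 + (a1*b3 - a3*b1)*e13 + (a2*b3 - a3*b2)*e23
e12 coeff: 2*5 - 4*(-3) = 10 - (-12) = 22
e13 coeff: 2*5 - 3*(-3) = 10 - (-9) = 19
e23 coeff: 4*5 - 3*5 = 20 - 15 = 5
|a wedge b|^2 = 22^2 + 19^2 + 5^2
= 484 + 361 + 25
= 870


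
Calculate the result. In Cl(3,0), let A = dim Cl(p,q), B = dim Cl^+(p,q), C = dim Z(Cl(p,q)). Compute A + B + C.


n = 3 + 0 = 3
Total dim = 2^3 = 8
Even subalgebra dim = 2^2 = 4
n is odd, so center dim = 2
Sum = 8 + 4 + 2 = 14


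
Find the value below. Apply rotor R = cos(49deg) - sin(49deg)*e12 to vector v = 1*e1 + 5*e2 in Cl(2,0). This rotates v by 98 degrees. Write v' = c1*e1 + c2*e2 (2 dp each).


Rotor R = cos(49deg) - sin(49deg)*e12
Rotation angle theta = 2 * 49 = 98 degrees
v' = R*v*~R rotates v by theta.
cos(98deg) = -0.1392, sin(98deg) = 0.9903
v'_1 = 1*cos(98deg) - 5*sin(98deg)
= 1*(-0.1392) - 5*0.9903
= -5.09
v'_2 = 1*sin(98deg) + 5*cos(98deg)
= 1*0.9903 + 5*(-0.1392)
= 0.29
v' = -5.09*e1 + 0.29*e2


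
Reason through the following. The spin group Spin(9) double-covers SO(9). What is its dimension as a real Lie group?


Spin(n) double-covers SO(n); both have Lie algebra so(n) of dimension n(n-1)/2.
n = 9
n(n-1) = 9 * 8 = 72
dim Spin(9) = 72/2 = 36


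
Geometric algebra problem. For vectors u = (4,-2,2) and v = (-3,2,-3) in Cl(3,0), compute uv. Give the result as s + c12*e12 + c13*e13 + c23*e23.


In Cl(3,0): e_i^2 = 1, e_ie_j = -e_je_i for i != j.
Scalar part = u . v = 4*(-3) + (-2)*2 + 2*(-3)
= -12 + (-4) + (-6) = -22
e12 coeff = 4*2 - (-2)*(-3) = 8 - 6 = 2
e13 coeff = 4*(-3) - 2*(-3) = -12 - (-6) = -6
e23 coeff = (-2)*(-3) - 2*2 = 6 - 4 = 2
uv = -22 + 2*e12 - 6*e13 + 2*e23


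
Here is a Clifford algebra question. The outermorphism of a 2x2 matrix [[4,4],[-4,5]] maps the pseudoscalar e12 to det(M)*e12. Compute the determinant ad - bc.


The outermorphism of a linear map f sends e1^e2 to f(e1)^f(e2).
f(e1) = 4*e1 - 4*e2
f(e2) = 4*e1 + 5*e2
f(e1) ^ f(e2) = (4*e1 - 4*e2) ^ (4*e1 + 5*e2)
= 4*5*e12 + (-4)*4*e21
= (20 - (-16))*e12
= 36*e12
Coefficient = 36


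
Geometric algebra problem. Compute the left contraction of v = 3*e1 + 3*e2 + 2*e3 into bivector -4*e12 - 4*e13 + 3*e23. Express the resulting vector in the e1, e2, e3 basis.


Left contraction v _| B = <vB>_1 (grade-1 part of the geometric product vB).
Using e1_|e12 = e2, e2_|e12 = -e1, e1_|e13 = e3, e3_|e13 = -e1, e2_|e23 = e3, e3_|e23 = -e2:
e1 coeff: -v2*b12 - v3*b13 = -(3)*(-4) - (2)*(-4) = 20
e2 coeff: v1*b12 - v3*b23 = (3)*(-4) - (2)*(3) = -18
e3 coeff: v1*b13 + v2*b23 = (3)*(-4) + (3)*(3) = -3
v _| B = 20*e1 - 18*e2 - 3*e3


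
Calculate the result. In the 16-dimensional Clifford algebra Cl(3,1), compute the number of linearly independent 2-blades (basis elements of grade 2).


Number of grade-k basis blades in Cl(p,q) with n = p + q is C(n, k).
n = 3 + 1 = 4
C(4, 2) = 4! / (2! * 2!)
= 24 / (2 * 2)
= 6


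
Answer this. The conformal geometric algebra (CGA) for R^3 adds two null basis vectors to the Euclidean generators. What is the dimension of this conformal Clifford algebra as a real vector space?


The conformal model of R^3 uses Cl(4,1): the 3 Euclidean generators plus two extra orthogonal generators e+ (e+^2 = +1) and e- (e-^2 = -1), from which the null vectors e0, einf are built.
Number of generators m = 3 + 2 = 5.
dim Cl(p,q) = 2^m = 2^5 = 32


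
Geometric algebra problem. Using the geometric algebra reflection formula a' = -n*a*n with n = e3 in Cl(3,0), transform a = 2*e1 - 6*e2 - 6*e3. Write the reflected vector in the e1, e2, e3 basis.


Reflection formula: a' = -n*a*n, with n = e3 (unit vector, n^2 = 1).
For reflection through hyperplane perp to e3:
The component along e3 flips sign, others stay.
a = (2, -6, -6)
a' = (2, -6, 6)
a' = 2*e1 - 6*e2 + 6*e3


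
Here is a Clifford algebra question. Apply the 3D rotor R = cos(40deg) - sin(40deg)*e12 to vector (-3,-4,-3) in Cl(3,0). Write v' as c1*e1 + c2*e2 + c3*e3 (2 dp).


Rotor R = cos(40deg) - sin(40deg)*e12
Rotation angle theta = 2 * 40 = 80 degrees in the e12 plane (e1 -> e2).
The component perpendicular to the plane (e3) is invariant: v'_3 = v3 = -3.00
cos(80deg) = 0.1736, sin(80deg) = 0.9848
v'_1 = v1*cos(theta) - v2*sin(theta) = -3*0.1736 - (-4)*0.9848 = 3.42
v'_2 = v1*sin(theta) + v2*cos(theta) = -3*0.9848 + (-4)*0.1736 = -3.65
v' = 3.42*e1 - 3.65*e2 - 3.00*e3


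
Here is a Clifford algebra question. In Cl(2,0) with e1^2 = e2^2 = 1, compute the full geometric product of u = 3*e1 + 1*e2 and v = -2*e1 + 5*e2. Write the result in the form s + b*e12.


Expand: (3*e1 + 1*e2)(-2*e1 + 5*e2)
= 3*(-2)*e1e1 + 3*5*e1e2 + 1*(-2)*e2e1 + 1*5*e2e2
Using e1^2 = e2^2 = 1, e2e1 = -e1e2:
Scalar part s = 3*(-2) + 1*5 = -6 + 5 = -1
Bivector part b = 3*5 - 1*(-2) = 15 - (-2) = 17
uv = -1 + 17*e12


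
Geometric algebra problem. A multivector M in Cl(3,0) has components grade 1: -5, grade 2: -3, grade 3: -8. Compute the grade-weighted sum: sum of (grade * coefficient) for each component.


Grade-weighted sum = sum of grade_k * coefficient_k
1*(-5) = -5
2*(-3) = -6
3*(-8) = -24
Total = -5 + (-6) + (-24) = -35


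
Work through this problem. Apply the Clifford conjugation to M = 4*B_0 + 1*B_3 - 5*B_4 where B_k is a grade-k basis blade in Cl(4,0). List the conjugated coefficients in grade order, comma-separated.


Clifford conjugate sign for grade k: (-1)^(k(k+1)/2)
Grade 0: (-1)^(0*1/2) = (-1)^0 = 1, coeff 4 -> 4
Grade 3: (-1)^(3*4/2) = (-1)^6 = 1, coeff 1 -> 1
Grade 4: (-1)^(4*5/2) = (-1)^10 = 1, coeff -5 -> -5
Conjugated coefficients: 4, 1, -5


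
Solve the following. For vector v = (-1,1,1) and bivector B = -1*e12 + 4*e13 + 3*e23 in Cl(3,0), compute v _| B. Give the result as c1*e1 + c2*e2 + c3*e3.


Left contraction v _| B = <vB>_1 (grade-1 part of the geometric product vB).
Using e1_|e12 = e2, e2_|e12 = -e1, e1_|e13 = e3, e3_|e13 = -e1, e2_|e23 = e3, e3_|e23 = -e2:
e1 coeff: -v2*b12 - v3*b13 = -(1)*(-1) - (1)*(4) = -3
e2 coeff: v1*b12 - v3*b23 = (-1)*(-1) - (1)*(3) = -2
e3 coeff: v1*b13 + v2*b23 = (-1)*(4) + (1)*(3) = -1
v _| B = -3*e1 - 2*e2 - 1*e3


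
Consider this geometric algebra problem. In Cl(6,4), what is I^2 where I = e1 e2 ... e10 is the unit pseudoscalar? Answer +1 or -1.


The pseudoscalar I = e1...e_n (product of all n generators) of Cl(p,q) satisfies I^2 = (-1)^(q + n(n-1)/2).
p = 6, q = 4, n = p + q = 10
n(n-1)/2 = 10 * 9 / 2 = 45
Exponent = q + n(n-1)/2 = 4 + 45 = 49
I^2 = (-1)^49 = -1


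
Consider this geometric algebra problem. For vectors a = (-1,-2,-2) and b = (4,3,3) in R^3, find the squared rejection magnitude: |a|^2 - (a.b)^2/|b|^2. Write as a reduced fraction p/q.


|a|^2 = (-1)^2 + (-2)^2 + (-2)^2 = 9
|b|^2 = 4^2 + 3^2 + 3^2 = 34
a . b = (-1)*4 + (-2)*3 + (-2)*3 = -16
(a.b)^2 = (-16)^2 = 256
|rej|^2 = 9 - 256/34
= (306 - 256)/34
= 50/34
In lowest terms: 25/17


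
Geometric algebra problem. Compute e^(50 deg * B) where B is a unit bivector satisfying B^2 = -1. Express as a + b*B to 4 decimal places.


For a unit bivector B with B^2 = -1, the exponential series gives
e^(theta*B) = cos(theta) + sin(theta)*B (the GA analogue of Euler's formula).
theta = 50 degrees = 0.872665 rad
cos(50 deg) = 0.6428
sin(50 deg) = 0.7660
exp(theta*B) = 0.6428 + 0.7660*B


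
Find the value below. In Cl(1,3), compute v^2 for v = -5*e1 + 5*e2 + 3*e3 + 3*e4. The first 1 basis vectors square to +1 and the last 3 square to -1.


v^2 = sum of c_i^2 * e_i^2
Positive signature terms (e_i^2 = +1): (-5)^2 = 25
Negative signature terms (e_j^2 = -1): 5^2 + 3^2 + 3^2 = 43
v^2 = 25 - 43 = -18


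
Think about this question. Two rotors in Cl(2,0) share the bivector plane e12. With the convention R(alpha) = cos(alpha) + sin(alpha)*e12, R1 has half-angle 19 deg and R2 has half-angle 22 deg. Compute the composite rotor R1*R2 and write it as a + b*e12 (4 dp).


Same-plane rotors commute and their half-angles add:
R1*R2 = cos(a1 + a2) + sin(a1 + a2)*e12.
a1 + a2 = 19 + 22 = 41 deg
cos(41 deg) = 0.7547
sin(41 deg) = 0.6561
R1*R2 = 0.7547 + 0.6561*e12


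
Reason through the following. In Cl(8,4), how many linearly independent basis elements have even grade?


Even subalgebra dimension = 2^(n-1)
n = 8 + 4 = 12
2^(12 - 1) = 2^11 = 2048
Verification: sum of C(12,k) for even k = 1 + 66 + 495 + 924 + 495 + 66 + 1 = 2048
Result = 2048


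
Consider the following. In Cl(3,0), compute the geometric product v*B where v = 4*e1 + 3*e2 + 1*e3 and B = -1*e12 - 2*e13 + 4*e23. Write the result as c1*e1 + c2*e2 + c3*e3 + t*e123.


vB has grade-1 (vector) and grade-3 (trivector) parts: vB = (v _| B) + (v ^ B).
Vector part <vB>_1:
  e1: -v2*b12 - v3*b13 = -(3)*(-1) - (1)*(-2) = 5
  e2: v1*b12 - v3*b23 = (4)*(-1) - (1)*(4) = -8
  e3: v1*b13 + v2*b23 = (4)*(-2) + (3)*(4) = 4
Trivector part <vB>_3:
  e123: v1*b23 - v2*b13 + v3*b12 = (4)*(4) - (3)*(-2) + (1)*(-1) = 21
vB = 5*e1 - 8*e2 + 4*e3 + 21*e123


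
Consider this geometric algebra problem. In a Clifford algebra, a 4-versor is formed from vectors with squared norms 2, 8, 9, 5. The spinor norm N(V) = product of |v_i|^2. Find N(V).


Spinor norm N(V) = |v1|^2 * |v2|^2 * ... * |v4|^2
= 2 * 8 * 9 * 5
Running product: 2, 16, 144, 720
N(V) = 720


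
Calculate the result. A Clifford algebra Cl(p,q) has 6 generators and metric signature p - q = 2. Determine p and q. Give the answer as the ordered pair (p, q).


We need p + q = 6 and p - q = 2.
Adding: 2p = 6 + 2 = 8, so p = 4.
Then q = 6 - 4 = 2.
(p, q) = (4, 2)


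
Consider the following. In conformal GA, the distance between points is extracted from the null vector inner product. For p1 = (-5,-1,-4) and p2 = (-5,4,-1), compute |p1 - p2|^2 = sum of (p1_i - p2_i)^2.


p1 - p2 = (0, -5, -3)
|p1 - p2|^2 = 0^2 + (-5)^2 + (-3)^2
= 0 + 25 + 9
= 34


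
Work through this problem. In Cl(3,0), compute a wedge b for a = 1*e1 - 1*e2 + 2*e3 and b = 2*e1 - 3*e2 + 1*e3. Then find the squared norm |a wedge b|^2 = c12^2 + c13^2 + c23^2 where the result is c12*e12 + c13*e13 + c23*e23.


a wedge b = (a1*b2 - a2*b1)*e12 + (a1*b3 - a3*b1)*e13 + (a2*b3 - a3*b2)*e23
e12 coeff: 1*(-3) - (-1)*2 = -3 - (-2) = -1
e13 coeff: 1*1 - 2*2 = 1 - 4 = -3
e23 coeff: (-1)*1 - 2*(-3) = -1 - (-6) = 5
|a wedge b|^2 = (-1)^2 + (-3)^2 + 5^2
= 1 + 9 + 25
= 35


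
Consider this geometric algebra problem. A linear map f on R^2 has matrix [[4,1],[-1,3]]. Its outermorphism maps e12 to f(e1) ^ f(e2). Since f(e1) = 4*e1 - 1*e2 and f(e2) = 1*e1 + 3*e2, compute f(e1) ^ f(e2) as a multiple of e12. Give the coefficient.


The outermorphism of a linear map f sends e1^e2 to f(e1)^f(e2).
f(e1) = 4*e1 - 1*e2
f(e2) = 1*e1 + 3*e2
f(e1) ^ f(e2) = (4*e1 - 1*e2) ^ (1*e1 + 3*e2)
= 4*3*e12 + (-1)*1*e21
= (12 - (-1))*e12
= 13*e12
Coefficient = 13


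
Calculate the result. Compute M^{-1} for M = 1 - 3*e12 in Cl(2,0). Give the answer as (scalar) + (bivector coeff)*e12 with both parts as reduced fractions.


M = 1 - 3*e12, where e12^2 = -1.
Since M commutes with its reverse ~M = a - b*e12, M * ~M = a^2 - b^2*e12^2 = a^2 + b^2.
So M^{-1} = ~M / (a^2 + b^2) = (a - b*e12)/(a^2 + b^2).
a^2 + b^2 = 1 + 9 = 10
Scalar part = 1/10 = 1/10
Bivector coeff = 3/10 = 3/10
M^{-1} = 1/10 + 3/10*e12


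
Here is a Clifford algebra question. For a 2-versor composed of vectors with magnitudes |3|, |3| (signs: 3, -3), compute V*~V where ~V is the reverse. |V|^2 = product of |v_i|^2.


Each vector v_i has |v_i|^2 = s_i^2
Squared scales: 3^2 = 9, (-3)^2 = 9
|V|^2 = 9 * 9
= 81


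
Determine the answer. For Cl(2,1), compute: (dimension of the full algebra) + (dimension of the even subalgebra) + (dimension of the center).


n = 2 + 1 = 3
Total dim = 2^3 = 8
Even subalgebra dim = 2^2 = 4
n is odd, so center dim = 2
Sum = 8 + 4 + 2 = 14


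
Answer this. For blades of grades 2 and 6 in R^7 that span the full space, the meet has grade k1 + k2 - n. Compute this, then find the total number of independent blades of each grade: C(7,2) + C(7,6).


Meet grade = grade(A) + grade(B) - n
= 2 + 6 - 7 = 1
C(7,2) = 21
C(7,6) = 7
dim_A + dim_B = 21 + 7 = 28


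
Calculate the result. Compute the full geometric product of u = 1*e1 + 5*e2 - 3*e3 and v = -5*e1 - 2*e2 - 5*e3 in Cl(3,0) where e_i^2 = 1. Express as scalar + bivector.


In Cl(3,0): e_i^2 = 1, e_ie_j = -e_je_i for i != j.
Scalar part = u . v = 1*(-5) + 5*(-2) + (-3)*(-5)
= -5 + (-10) + 15 = 0
e12 coeff = 1*(-2) - 5*(-5) = -2 - (-25) = 23
e13 coeff = 1*(-5) - (-3)*(-5) = -5 - 15 = -20
e23 coeff = 5*(-5) - (-3)*(-2) = -25 - 6 = -31
uv = 0 + 23*e12 - 20*e13 - 31*e23


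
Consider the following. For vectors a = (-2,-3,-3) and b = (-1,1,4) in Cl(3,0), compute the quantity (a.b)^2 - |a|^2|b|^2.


a . b = (-2)*(-1) + (-3)*1 + (-3)*4
= 2 + (-3) + (-12) = -13
|a|^2 = (-2)^2 + (-3)^2 + (-3)^2 = 22
|b|^2 = (-1)^2 + 1^2 + 4^2 = 18
(a.b)^2 = (-13)^2 = 169
|a|^2 * |b|^2 = 22 * 18 = 396
Result = 169 - 396 = -227


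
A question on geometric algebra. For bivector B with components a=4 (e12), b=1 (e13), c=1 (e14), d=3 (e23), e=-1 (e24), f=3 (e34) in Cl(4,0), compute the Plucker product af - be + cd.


Plucker relation: af - be + cd
a*f = 4*3 = 12
b*e = 1*(-1) = -1
c*d = 1*3 = 3
af - be + cd = 12 - (-1) + 3
= 16


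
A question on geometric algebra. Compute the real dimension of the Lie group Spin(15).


Spin(n) double-covers SO(n); both have Lie algebra so(n) of dimension n(n-1)/2.
n = 15
n(n-1) = 15 * 14 = 210
dim Spin(15) = 210/2 = 105


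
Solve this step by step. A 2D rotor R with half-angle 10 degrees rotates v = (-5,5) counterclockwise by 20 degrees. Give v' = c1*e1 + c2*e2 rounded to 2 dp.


Rotor R = cos(10deg) - sin(10deg)*e12
Rotation angle theta = 2 * 10 = 20 degrees
v' = R*v*~R rotates v by theta.
cos(20deg) = 0.9397, sin(20deg) = 0.3420
v'_1 = -5*cos(20deg) - 5*sin(20deg)
= -5*0.9397 - 5*0.3420
= -6.41
v'_2 = -5*sin(20deg) + 5*cos(20deg)
= -5*0.3420 + 5*0.9397
= 2.99
v' = -6.41*e1 + 2.99*e2


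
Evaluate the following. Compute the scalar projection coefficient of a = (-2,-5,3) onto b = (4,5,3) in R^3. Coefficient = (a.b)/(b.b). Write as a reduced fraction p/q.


Projection coefficient = (a . b) / (b . b)
a . b = (-2)*4 + (-5)*5 + 3*3
= -8 + (-25) + 9 = -24
b . b = 4^2 + 5^2 + 3^2
= 16 + 25 + 9 = 50
Coefficient = -24/50
In lowest terms: -12/25


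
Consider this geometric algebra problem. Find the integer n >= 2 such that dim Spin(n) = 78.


dim Spin(n) = dim so(n) = n(n-1)/2.
Solve n(n-1)/2 = 78, i.e. n^2 - n - 156 = 0.
Discriminant = 1 + 8*78 = 625
n = (1 + sqrt(625))/2 = (1 + 25)/2 = 13


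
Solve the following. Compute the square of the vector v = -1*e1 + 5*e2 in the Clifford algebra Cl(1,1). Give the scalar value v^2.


v^2 = sum of c_i^2 * e_i^2
Positive signature terms (e_i^2 = +1): (-1)^2 = 1
Negative signature terms (e_j^2 = -1): 5^2 = 25
v^2 = 1 - 25 = -24


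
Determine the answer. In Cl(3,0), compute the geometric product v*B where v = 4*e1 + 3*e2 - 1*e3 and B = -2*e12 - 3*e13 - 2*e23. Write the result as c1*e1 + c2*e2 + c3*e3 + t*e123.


vB has grade-1 (vector) and grade-3 (trivector) parts: vB = (v _| B) + (v ^ B).
Vector part <vB>_1:
  e1: -v2*b12 - v3*b13 = -(3)*(-2) - (-1)*(-3) = 3
  e2: v1*b12 - v3*b23 = (4)*(-2) - (-1)*(-2) = -10
  e3: v1*b13 + v2*b23 = (4)*(-3) + (3)*(-2) = -18
Trivector part <vB>_3:
  e123: v1*b23 - v2*b13 + v3*b12 = (4)*(-2) - (3)*(-3) + (-1)*(-2) = 3
vB = 3*e1 - 10*e2 - 18*e3 + 3*e123


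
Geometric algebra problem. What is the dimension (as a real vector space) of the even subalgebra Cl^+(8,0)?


Even subalgebra dimension = 2^(n-1)
n = 8 + 0 = 8
2^(8 - 1) = 2^7 = 128
Verification: sum of C(8,k) for even k = 1 + 28 + 70 + 28 + 1 = 128
Result = 128


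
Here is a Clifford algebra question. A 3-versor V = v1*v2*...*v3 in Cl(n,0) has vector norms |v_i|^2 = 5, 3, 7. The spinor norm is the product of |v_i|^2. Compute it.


Spinor norm N(V) = |v1|^2 * |v2|^2 * ... * |v3|^2
= 5 * 3 * 7
Running product: 5, 15, 105
N(V) = 105


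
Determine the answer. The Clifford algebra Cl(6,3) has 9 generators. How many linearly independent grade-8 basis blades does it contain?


Number of grade-k basis blades in Cl(p,q) with n = p + q is C(n, k).
n = 6 + 3 = 9
C(9, 8) = 9! / (8! * 1!)
= 362880 / (40320 * 1)
= 9


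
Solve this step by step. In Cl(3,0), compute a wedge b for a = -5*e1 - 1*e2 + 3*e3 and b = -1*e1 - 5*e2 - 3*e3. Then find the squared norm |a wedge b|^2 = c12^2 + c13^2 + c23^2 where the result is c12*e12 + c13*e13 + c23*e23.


a wedge b = (a1*b2 - a2*b1)*e12 + (a1*b3 - a3*b1)*e13 + (a2*b3 - a3*b2)*e23
e12 coeff: (-5)*(-5) - (-1)*(-1) = 25 - 1 = 24
e13 coeff: (-5)*(-3) - 3*(-1) = 15 - (-3) = 18
e23 coeff: (-1)*(-3) - 3*(-5) = 3 - (-15) = 18
|a wedge b|^2 = 24^2 + 18^2 + 18^2
= 576 + 324 + 324
= 1224


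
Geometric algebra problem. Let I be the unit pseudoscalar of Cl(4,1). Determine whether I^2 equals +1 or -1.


The pseudoscalar I = e1...e_n (product of all n generators) of Cl(p,q) satisfies I^2 = (-1)^(q + n(n-1)/2).
p = 4, q = 1, n = p + q = 5
n(n-1)/2 = 5 * 4 / 2 = 10
Exponent = q + n(n-1)/2 = 1 + 10 = 11
I^2 = (-1)^11 = -1


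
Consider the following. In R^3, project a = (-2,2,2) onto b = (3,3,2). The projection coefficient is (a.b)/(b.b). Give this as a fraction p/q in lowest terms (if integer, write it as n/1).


Projection coefficient = (a . b) / (b . b)
a . b = (-2)*3 + 2*3 + 2*2
= -6 + 6 + 4 = 4
b . b = 3^2 + 3^2 + 2^2
= 9 + 9 + 4 = 22
Coefficient = 4/22
In lowest terms: 2/11


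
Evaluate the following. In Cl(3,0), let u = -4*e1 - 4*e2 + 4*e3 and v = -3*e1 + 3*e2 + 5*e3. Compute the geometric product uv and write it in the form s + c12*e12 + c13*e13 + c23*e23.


In Cl(3,0): e_i^2 = 1, e_ie_j = -e_je_i for i != j.
Scalar part = u . v = (-4)*(-3) + (-4)*3 + 4*5
= 12 + (-12) + 20 = 20
e12 coeff = (-4)*3 - (-4)*(-3) = -12 - 12 = -24
e13 coeff = (-4)*5 - 4*(-3) = -20 - (-12) = -8
e23 coeff = (-4)*5 - 4*3 = -20 - 12 = -32
uv = 20 - 24*e12 - 8*e13 - 32*e23


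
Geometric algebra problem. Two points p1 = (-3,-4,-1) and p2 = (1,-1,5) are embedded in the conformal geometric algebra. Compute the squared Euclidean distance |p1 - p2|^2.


p1 - p2 = (-4, -3, -6)
|p1 - p2|^2 = (-4)^2 + (-3)^2 + (-6)^2
= 16 + 9 + 36
= 61


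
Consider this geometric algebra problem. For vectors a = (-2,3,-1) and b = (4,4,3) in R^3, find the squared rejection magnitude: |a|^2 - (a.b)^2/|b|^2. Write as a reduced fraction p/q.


|a|^2 = (-2)^2 + 3^2 + (-1)^2 = 14
|b|^2 = 4^2 + 4^2 + 3^2 = 41
a . b = (-2)*4 + 3*4 + (-1)*3 = 1
(a.b)^2 = 1^2 = 1
|rej|^2 = 14 - 1/41
= (574 - 1)/41
= 573/41
In lowest terms: 573/41


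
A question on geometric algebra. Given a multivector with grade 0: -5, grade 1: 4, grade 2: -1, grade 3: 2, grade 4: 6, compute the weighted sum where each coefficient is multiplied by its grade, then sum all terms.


Grade-weighted sum = sum of grade_k * coefficient_k
0*(-5) = 0
1*4 = 4
2*(-1) = -2
3*2 = 6
4*6 = 24
Total = 0 + 4 + (-2) + 6 + 24 = 32


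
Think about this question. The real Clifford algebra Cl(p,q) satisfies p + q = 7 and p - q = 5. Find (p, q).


We need p + q = 7 and p - q = 5.
Adding: 2p = 7 + 5 = 12, so p = 6.
Then q = 7 - 6 = 1.
(p, q) = (6, 1)


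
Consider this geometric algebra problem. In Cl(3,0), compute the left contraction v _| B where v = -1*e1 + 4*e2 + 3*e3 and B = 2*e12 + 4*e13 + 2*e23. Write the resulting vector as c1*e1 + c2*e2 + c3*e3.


Left contraction v _| B = <vB>_1 (grade-1 part of the geometric product vB).
Using e1_|e12 = e2, e2_|e12 = -e1, e1_|e13 = e3, e3_|e13 = -e1, e2_|e23 = e3, e3_|e23 = -e2:
e1 coeff: -v2*b12 - v3*b13 = -(4)*(2) - (3)*(4) = -20
e2 coeff: v1*b12 - v3*b23 = (-1)*(2) - (3)*(2) = -8
e3 coeff: v1*b13 + v2*b23 = (-1)*(4) + (4)*(2) = 4
v _| B = -20*e1 - 8*e2 + 4*e3


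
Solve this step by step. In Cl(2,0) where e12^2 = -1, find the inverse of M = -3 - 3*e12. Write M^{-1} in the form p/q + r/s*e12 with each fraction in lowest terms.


M = -3 - 3*e12, where e12^2 = -1.
Since M commutes with its reverse ~M = a - b*e12, M * ~M = a^2 - b^2*e12^2 = a^2 + b^2.
So M^{-1} = ~M / (a^2 + b^2) = (a - b*e12)/(a^2 + b^2).
a^2 + b^2 = 9 + 9 = 18
Scalar part = -3/18 = -1/6
Bivector coeff = 3/18 = 1/6
M^{-1} = -1/6 + 1/6*e12


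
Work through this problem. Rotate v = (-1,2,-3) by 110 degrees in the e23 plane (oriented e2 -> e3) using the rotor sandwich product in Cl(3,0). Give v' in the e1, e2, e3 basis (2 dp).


Rotor R = cos(55deg) - sin(55deg)*e23
Rotation angle theta = 2 * 55 = 110 degrees in the e23 plane (e2 -> e3).
The component perpendicular to the plane (e1) is invariant: v'_1 = v1 = -1.00
cos(110deg) = -0.3420, sin(110deg) = 0.9397
v'_2 = v2*cos(theta) - v3*sin(theta) = 2*(-0.3420) - (-3)*0.9397 = 2.14
v'_3 = v2*sin(theta) + v3*cos(theta) = 2*0.9397 + (-3)*(-0.3420) = 2.91
v' = -1.00*e1 + 2.14*e2 + 2.91*e3


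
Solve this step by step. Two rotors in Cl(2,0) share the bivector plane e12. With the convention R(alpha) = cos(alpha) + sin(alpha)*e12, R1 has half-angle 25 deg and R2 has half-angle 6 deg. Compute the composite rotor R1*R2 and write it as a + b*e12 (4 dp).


Same-plane rotors commute and their half-angles add:
R1*R2 = cos(a1 + a2) + sin(a1 + a2)*e12.
a1 + a2 = 25 + 6 = 31 deg
cos(31 deg) = 0.8572
sin(31 deg) = 0.5150
R1*R2 = 0.8572 + 0.5150*e12


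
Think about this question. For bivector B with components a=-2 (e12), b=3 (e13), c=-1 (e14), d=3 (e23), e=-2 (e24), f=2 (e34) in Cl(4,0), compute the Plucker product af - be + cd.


Plucker relation: af - be + cd
a*f = (-2)*2 = -4
b*e = 3*(-2) = -6
c*d = (-1)*3 = -3
af - be + cd = -4 - (-6) + (-3)
= -1


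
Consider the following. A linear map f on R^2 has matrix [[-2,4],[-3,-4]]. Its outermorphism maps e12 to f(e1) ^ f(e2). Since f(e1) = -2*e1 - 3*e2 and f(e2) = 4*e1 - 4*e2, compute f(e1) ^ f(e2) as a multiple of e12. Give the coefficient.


The outermorphism of a linear map f sends e1^e2 to f(e1)^f(e2).
f(e1) = -2*e1 - 3*e2
f(e2) = 4*e1 - 4*e2
f(e1) ^ f(e2) = (-2*e1 - 3*e2) ^ (4*e1 - 4*e2)
= (-2)*(-4)*e12 + (-3)*4*e21
= (8 - (-12))*e12
= 20*e12
Coefficient = 20


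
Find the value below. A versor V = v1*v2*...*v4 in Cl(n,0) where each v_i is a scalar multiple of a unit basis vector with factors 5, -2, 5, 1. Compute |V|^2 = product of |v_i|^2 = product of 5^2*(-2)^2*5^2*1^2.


Each vector v_i has |v_i|^2 = s_i^2
Squared scales: 5^2 = 25, (-2)^2 = 4, 5^2 = 25, 1^2 = 1
|V|^2 = 25 * 4 * 25 * 1
= 2500


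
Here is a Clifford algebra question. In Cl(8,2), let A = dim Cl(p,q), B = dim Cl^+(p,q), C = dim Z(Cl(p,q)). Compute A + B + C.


n = 8 + 2 = 10
Total dim = 2^10 = 1024
Even subalgebra dim = 2^9 = 512
n is even, so center dim = 1
Sum = 1024 + 512 + 1 = 1537


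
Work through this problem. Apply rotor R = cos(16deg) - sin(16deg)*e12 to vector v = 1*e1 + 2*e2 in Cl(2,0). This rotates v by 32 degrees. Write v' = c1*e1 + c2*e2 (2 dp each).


Rotor R = cos(16deg) - sin(16deg)*e12
Rotation angle theta = 2 * 16 = 32 degrees
v' = R*v*~R rotates v by theta.
cos(32deg) = 0.8480, sin(32deg) = 0.5299
v'_1 = 1*cos(32deg) - 2*sin(32deg)
= 1*0.8480 - 2*0.5299
= -0.21
v'_2 = 1*sin(32deg) + 2*cos(32deg)
= 1*0.5299 + 2*0.8480
= 2.23
v' = -0.21*e1 + 2.23*e2


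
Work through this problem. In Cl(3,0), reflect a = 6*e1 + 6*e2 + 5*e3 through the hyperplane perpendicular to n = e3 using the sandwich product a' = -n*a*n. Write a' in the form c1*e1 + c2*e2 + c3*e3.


Reflection formula: a' = -n*a*n, with n = e3 (unit vector, n^2 = 1).
For reflection through hyperplane perp to e3:
The component along e3 flips sign, others stay.
a = (6, 6, 5)
a' = (6, 6, -5)
a' = 6*e1 + 6*e2 - 5*e3


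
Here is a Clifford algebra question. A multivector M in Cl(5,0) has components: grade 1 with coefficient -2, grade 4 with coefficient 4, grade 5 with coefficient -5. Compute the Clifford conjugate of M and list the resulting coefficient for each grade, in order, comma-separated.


Clifford conjugate sign for grade k: (-1)^(k(k+1)/2)
Grade 1: (-1)^(1*2/2) = (-1)^1 = -1, coeff -2 -> 2
Grade 4: (-1)^(4*5/2) = (-1)^10 = 1, coeff 4 -> 4
Grade 5: (-1)^(5*6/2) = (-1)^15 = -1, coeff -5 -> 5
Conjugated coefficients: 2, 4, 5


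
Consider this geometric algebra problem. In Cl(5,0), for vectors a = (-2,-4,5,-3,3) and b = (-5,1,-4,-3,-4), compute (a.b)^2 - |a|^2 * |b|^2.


a . b = (-2)*(-5) + (-4)*1 + 5*(-4) + (-3)*(-3) + 3*(-4)
= 10 + (-4) + (-20) + 9 + (-12) = -17
|a|^2 = (-2)^2 + (-4)^2 + 5^2 + (-3)^2 + 3^2 = 63
|b|^2 = (-5)^2 + 1^2 + (-4)^2 + (-3)^2 + (-4)^2 = 67
(a.b)^2 = (-17)^2 = 289
|a|^2 * |b|^2 = 63 * 67 = 4221
Result = 289 - 4221 = -3932


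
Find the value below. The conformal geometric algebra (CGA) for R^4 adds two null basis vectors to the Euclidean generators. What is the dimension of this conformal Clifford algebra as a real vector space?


The conformal model of R^4 uses Cl(5,1): the 4 Euclidean generators plus two extra orthogonal generators e+ (e+^2 = +1) and e- (e-^2 = -1), from which the null vectors e0, einf are built.
Number of generators m = 4 + 2 = 6.
dim Cl(p,q) = 2^m = 2^6 = 64


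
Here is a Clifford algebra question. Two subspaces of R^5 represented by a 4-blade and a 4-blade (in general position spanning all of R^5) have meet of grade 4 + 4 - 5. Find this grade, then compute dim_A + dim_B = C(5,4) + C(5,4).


Meet grade = grade(A) + grade(B) - n
= 4 + 4 - 5 = 3
C(5,4) = 5
C(5,4) = 5
dim_A + dim_B = 5 + 5 = 10


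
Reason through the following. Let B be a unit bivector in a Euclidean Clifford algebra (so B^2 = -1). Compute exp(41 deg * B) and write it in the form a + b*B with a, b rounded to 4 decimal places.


For a unit bivector B with B^2 = -1, the exponential series gives
e^(theta*B) = cos(theta) + sin(theta)*B (the GA analogue of Euler's formula).
theta = 41 degrees = 0.715585 rad
cos(41 deg) = 0.7547
sin(41 deg) = 0.6561
exp(theta*B) = 0.7547 + 0.6561*B


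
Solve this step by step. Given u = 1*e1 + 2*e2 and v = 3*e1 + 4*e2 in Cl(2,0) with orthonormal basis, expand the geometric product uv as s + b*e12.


Expand: (1*e1 + 2*e2)(3*e1 + 4*e2)
= 1*3*e1e1 + 1*4*e1e2 + 2*3*e2e1 + 2*4*e2e2
Using e1^2 = e2^2 = 1, e2e1 = -e1e2:
Scalar part s = 1*3 + 2*4 = 3 + 8 = 11
Bivector part b = 1*4 - 2*3 = 4 - 6 = -2
uv = 11 - 2*e12


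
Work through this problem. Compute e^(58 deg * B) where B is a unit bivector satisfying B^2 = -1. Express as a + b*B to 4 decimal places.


For a unit bivector B with B^2 = -1, the exponential series gives
e^(theta*B) = cos(theta) + sin(theta)*B (the GA analogue of Euler's formula).
theta = 58 degrees = 1.012291 rad
cos(58 deg) = 0.5299
sin(58 deg) = 0.8480
exp(theta*B) = 0.5299 + 0.8480*B


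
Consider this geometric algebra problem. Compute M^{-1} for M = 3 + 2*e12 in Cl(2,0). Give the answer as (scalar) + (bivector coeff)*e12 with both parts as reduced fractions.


M = 3 + 2*e12, where e12^2 = -1.
Since M commutes with its reverse ~M = a - b*e12, M * ~M = a^2 - b^2*e12^2 = a^2 + b^2.
So M^{-1} = ~M / (a^2 + b^2) = (a - b*e12)/(a^2 + b^2).
a^2 + b^2 = 9 + 4 = 13
Scalar part = 3/13 = 3/13
Bivector coeff = -2/13 = -2/13
M^{-1} = 3/13 - 2/13*e12


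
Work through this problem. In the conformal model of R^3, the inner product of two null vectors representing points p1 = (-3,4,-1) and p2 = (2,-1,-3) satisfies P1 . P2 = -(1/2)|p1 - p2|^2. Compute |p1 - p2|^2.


p1 - p2 = (-5, 5, 2)
|p1 - p2|^2 = (-5)^2 + 5^2 + 2^2
= 25 + 25 + 4
= 54


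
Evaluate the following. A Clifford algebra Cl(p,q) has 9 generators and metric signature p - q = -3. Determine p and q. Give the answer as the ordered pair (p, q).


We need p + q = 9 and p - q = -3.
Adding: 2p = 9 + (-3) = 6, so p = 3.
Then q = 9 - 3 = 6.
(p, q) = (3, 6)
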